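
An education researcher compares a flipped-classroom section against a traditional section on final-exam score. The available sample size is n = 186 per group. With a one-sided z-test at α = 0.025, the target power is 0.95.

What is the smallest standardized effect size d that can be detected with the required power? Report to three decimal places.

Need Φ(δ − 1.960) = 0.95, so δ = 1.960 + 1.645 = 3.605.
δ = d·√(n/2) ⇒ d = δ/√(n/2) = 3.605/√(186/2) = 0.3738.

d ≈ 0.374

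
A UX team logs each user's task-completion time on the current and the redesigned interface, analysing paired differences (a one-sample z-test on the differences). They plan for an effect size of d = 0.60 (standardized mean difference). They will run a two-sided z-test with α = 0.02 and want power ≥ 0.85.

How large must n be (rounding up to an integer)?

n = 32

For power 0.85 need Φ(δ − z_{0.01}) = 0.85, so δ = z_{0.01} + z_{0.15} = 2.326 + 1.036 = 3.363.
(The Φ(−δ − z_{α/2}) term is vanishingly small for δ > 0 and is dropped in the standard sample-size formula.)
δ = d·√n ⇒ n = (δ/d)² = (3.363 / 0.60)² = 31.41.
Round up to the next whole unit.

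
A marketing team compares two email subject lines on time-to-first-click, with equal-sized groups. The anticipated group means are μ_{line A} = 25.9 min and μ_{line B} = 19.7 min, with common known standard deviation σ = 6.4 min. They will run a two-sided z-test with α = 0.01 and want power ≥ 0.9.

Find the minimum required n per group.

n = 32 per group

Standardized effect: d = |μ_{line A} − μ_{line B}| / σ = |25.9 − 19.7| / 6.4 = 0.9688
Set Φ(δ − 2.576) = 0.9; then δ − 2.576 = Φ⁻¹(0.9) = 1.282, giving δ = 3.857.
(For δ > 0 the lower-tail rejection region contributes negligibly to power, so the one-term inversion is standard.)
δ = d·√(n/2) ⇒ n = 2(δ/d)² = 2 × (3.857 / 0.9688)² = 31.71.
Round up to the next whole unit.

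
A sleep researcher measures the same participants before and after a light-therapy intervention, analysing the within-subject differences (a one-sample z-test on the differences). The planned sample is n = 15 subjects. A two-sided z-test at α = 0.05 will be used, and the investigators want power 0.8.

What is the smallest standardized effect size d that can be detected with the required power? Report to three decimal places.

Need Φ(δ − 1.960) = 0.8, so δ = 1.960 + 0.842 = 2.802.
(Lower-tail contribution to power is negligible for δ > 0.)
δ = d·√n ⇒ d = δ/√n = 2.802/√15 = 0.7234.

d ≈ 0.723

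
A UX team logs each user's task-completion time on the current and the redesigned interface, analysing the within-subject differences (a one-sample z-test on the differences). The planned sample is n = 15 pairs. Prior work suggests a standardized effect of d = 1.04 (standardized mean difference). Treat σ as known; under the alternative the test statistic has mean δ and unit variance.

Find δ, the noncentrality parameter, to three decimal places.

δ ≈ 4.028

δ = d·√n = 1.04 × √15 = 4.0279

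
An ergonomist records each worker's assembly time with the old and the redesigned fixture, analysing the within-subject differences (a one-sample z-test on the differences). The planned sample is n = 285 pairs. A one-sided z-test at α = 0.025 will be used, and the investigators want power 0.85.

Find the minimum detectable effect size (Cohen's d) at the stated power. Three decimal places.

Required noncentrality: δ = z_{0.025} + z_{0.15} = 1.960 + 1.036 = 2.996.
δ = d·√n ⇒ d = δ/√n = 2.996/√285 = 0.1775.

d ≈ 0.177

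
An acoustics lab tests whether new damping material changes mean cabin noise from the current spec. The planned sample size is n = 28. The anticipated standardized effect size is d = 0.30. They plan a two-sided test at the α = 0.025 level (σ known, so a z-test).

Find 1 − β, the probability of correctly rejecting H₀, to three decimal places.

Power ≈ 0.257

Noncentrality parameter: λ = d·√n = 0.30 × √28 = 1.5875
Two-sided α = 0.025 → critical value z_{0.0125} = 2.241.
Power = Φ(λ − 2.241) + Φ(−λ − 2.241) = Φ(-0.654) + Φ(-3.829) = 0.2566 + 0.0001 = 0.2566.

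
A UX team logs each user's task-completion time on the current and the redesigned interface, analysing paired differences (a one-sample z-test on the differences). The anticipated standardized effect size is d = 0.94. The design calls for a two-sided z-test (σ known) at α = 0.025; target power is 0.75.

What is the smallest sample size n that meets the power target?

n = 10

Set Φ(δ − 2.241) = 0.75; then δ − 2.241 = Φ⁻¹(0.75) = 0.674, giving δ = 2.916.
(Ignoring the negligible lower-tail rejection probability gives the usual closed-form inversion.)
δ = d·√n ⇒ n = (δ/d)² = (2.916 / 0.94)² = 9.62.
Round up to the next whole unit.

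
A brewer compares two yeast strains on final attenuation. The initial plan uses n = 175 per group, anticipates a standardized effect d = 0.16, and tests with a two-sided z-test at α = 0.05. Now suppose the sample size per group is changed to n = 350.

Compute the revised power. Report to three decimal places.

Power ≈ 0.562

With n = 350 per group: δ = d·√(n/2) = 0.16 × √(350/2) = 2.1166. Critical value z_{0.025} = 1.960.
Revised power = Φ(δ − 1.960) + Φ(−δ − 1.960) = Φ(0.157) + Φ(-4.077) = 0.5622 + 0.0000 = 0.5623.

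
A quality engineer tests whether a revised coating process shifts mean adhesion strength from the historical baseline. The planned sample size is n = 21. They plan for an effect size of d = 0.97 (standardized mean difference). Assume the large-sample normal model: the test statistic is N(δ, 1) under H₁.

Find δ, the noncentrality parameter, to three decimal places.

δ ≈ 4.445

δ = d·√n = 0.97 × √21 = 4.4451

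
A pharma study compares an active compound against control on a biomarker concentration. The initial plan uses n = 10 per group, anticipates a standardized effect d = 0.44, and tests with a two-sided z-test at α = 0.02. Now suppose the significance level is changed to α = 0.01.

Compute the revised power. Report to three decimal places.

δ = d·√(n/2) = 0.44 × √(10/2) = 0.9839 (unchanged). New critical value: z_{0.005} = 2.576.
Revised power = Φ(δ − 2.576) + Φ(−δ − 2.576) = Φ(-1.592) + Φ(-3.560) = 0.0557 + 0.0002 = 0.0559.

Power ≈ 0.056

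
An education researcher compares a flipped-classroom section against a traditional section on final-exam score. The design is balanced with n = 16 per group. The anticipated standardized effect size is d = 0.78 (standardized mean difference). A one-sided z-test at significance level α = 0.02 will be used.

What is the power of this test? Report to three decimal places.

Noncentrality parameter: δ = d·√(n/2) = 0.78 × √(16/2) = 2.2062
Critical value for a one-sided test at α = 0.02: z_α = 2.054.
Power = P(Z > 2.054 − δ) = Φ(0.152) = 0.5606.

Power ≈ 0.561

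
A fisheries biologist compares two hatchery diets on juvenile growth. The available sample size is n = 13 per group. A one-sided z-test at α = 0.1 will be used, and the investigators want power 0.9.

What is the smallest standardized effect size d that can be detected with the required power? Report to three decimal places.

Need Φ(δ − 1.282) = 0.9, so δ = 1.282 + 1.282 = 2.563.
δ = d·√(n/2) ⇒ d = δ/√(n/2) = 2.563/√(13/2) = 1.0053.

d ≈ 1.005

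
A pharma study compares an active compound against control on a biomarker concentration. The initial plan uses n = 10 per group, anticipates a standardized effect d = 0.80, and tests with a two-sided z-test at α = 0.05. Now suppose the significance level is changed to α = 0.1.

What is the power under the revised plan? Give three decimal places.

Power ≈ 0.558

δ = d·√(n/2) = 0.80 × √(10/2) = 1.7889 (unchanged). New critical value: z_{0.05} = 1.645.
Revised power = Φ(δ − 1.645) + Φ(−δ − 1.645) = Φ(0.144) + Φ(-3.434) = 0.5573 + 0.0003 = 0.5575.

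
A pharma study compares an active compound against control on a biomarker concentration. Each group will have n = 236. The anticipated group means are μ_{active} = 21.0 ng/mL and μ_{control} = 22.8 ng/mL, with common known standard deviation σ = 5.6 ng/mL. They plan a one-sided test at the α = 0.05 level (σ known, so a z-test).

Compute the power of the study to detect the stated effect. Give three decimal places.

Standardized effect: d = |μ_{active} − μ_{control}| / σ = |21.0 − 22.8| / 5.6 = 0.3214
Noncentrality parameter: δ = d·√(n/2) = 0.3214 × √(236/2) = 3.4916
One-sided α = 0.05 → critical value z_{0.05} = 1.645.
Power = Φ(δ − 1.645) = Φ(1.847) = 0.9676.

Power ≈ 0.968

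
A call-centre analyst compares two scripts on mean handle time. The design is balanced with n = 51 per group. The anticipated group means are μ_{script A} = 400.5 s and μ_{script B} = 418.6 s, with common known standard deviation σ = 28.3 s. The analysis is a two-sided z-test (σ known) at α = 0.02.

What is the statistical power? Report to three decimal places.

Standardized effect: d = |μ_{script A} − μ_{script B}| / σ = |400.5 − 418.6| / 28.3 = 0.6396
Noncentrality parameter: δ = d·√(n/2) = 0.6396 × √(51/2) = 3.2297
Critical value for a two-sided test at α = 0.02: z_{α/2} = 2.326.
Power = Φ(δ − 2.326) + Φ(−δ − 2.326) = Φ(0.903) + Φ(-5.556) = 0.8168 + 0.0000 = 0.8168.

Power ≈ 0.817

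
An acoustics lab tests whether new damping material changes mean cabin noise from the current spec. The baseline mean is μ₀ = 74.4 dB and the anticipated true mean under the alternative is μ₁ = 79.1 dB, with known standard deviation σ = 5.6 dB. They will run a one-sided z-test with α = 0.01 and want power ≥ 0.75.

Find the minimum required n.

n = 13

Standardized effect: d = |μ₁ − μ₀| / σ = |79.1 − 74.4| / 5.6 = 0.8393
For power 0.75 need Φ(δ − z_{0.01}) = 0.75, so δ = z_{0.01} + z_{0.25} = 2.326 + 0.674 = 3.001.
δ = d·√n ⇒ n = (δ/d)² = (3.001 / 0.8393)² = 12.78.
Rounding up, n = 13.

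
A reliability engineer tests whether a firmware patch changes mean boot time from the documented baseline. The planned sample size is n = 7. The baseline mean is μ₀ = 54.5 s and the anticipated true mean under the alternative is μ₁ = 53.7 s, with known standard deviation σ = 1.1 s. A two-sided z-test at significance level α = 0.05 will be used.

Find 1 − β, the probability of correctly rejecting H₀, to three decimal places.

Power ≈ 0.486

Standardized effect: d = |μ₁ − μ₀| / σ = |53.7 − 54.5| / 1.1 = 0.7273
Noncentrality parameter: δ = d·√n = 0.7273 × √7 = 1.9242
Critical value for a two-sided test at α = 0.05: z_{α/2} = 1.960.
Power = Φ(δ − 1.960) + Φ(−δ − 1.960) = Φ(-0.036) + Φ(-3.884) = 0.4857 + 0.0001 = 0.4858.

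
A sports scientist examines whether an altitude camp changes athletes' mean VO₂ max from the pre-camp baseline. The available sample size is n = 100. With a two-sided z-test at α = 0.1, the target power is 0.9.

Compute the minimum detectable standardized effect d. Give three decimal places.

d ≈ 0.293

Need Φ(δ − 1.645) = 0.9, so δ = 1.645 + 1.282 = 2.926.
(Lower-tail contribution to power is negligible for δ > 0.)
δ = d·√n ⇒ d = δ/√n = 2.926/√100 = 0.2926.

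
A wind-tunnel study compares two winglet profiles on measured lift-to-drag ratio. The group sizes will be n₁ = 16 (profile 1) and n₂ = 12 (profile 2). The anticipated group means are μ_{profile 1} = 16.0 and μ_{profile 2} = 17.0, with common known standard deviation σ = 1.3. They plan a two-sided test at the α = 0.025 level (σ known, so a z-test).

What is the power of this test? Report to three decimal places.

Standardized effect: d = |μ_{profile 1} − μ_{profile 2}| / σ = |16.0 − 17.0| / 1.3 = 0.7692
Noncentrality parameter: δ = d / √(1/n₁ + 1/n₂) = 0.7692 / √(1/16 + 1/12) = 2.0143
Critical value for a two-sided test at α = 0.025: z_{α/2} = 2.241.
Power = Φ(δ − 2.241) + Φ(−δ − 2.241) = Φ(-0.227) + Φ(-4.256) = 0.4102 + 0.0000 = 0.4102.

Power ≈ 0.410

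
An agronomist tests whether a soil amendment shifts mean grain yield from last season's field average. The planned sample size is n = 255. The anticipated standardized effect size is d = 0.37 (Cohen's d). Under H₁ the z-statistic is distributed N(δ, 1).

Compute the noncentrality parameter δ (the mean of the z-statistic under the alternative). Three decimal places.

δ = d·√n = 0.37 × √255 = 5.9084

δ ≈ 5.908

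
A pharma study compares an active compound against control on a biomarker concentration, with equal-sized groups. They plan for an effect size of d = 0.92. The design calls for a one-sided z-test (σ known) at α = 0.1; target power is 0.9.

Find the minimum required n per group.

For power 0.9 need Φ(δ − z_{0.1}) = 0.9, so δ = z_{0.1} + z_{0.10} = 1.282 + 1.282 = 2.563.
δ = d·√(n/2) ⇒ n = 2(δ/d)² = 2 × (2.563 / 0.92)² = 15.52.
Round up to the next whole unit.

n = 16 per group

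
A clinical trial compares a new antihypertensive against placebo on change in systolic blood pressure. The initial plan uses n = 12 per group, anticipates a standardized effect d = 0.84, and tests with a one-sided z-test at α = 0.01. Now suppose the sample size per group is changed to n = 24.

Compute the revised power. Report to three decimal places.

With n = 24 per group: δ = d·√(n/2) = 0.84 × √(24/2) = 2.9098. Critical value z_{0.01} = 2.326.
Revised power = P(Z > 2.326 − δ) = Φ(0.583) = 0.7202.

Power ≈ 0.720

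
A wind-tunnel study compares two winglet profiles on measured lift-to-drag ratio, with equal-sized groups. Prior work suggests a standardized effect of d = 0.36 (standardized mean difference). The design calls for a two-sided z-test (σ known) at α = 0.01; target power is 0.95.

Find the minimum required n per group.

n = 275 per group

Set Φ(δ − 2.576) = 0.95; then δ − 2.576 = Φ⁻¹(0.95) = 1.645, giving δ = 4.221.
(Ignoring the negligible lower-tail rejection probability gives the usual closed-form inversion.)
δ = d·√(n/2) ⇒ n = 2(δ/d)² = 2 × (4.221 / 0.36)² = 274.91.
Round up to the next whole unit.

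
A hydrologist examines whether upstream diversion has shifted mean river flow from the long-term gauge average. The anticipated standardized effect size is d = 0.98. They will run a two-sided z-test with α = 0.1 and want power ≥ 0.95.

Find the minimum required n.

n = 12

Set Φ(δ − 1.645) = 0.95; then δ − 1.645 = Φ⁻¹(0.95) = 1.645, giving δ = 3.290.
(Ignoring the negligible lower-tail rejection probability gives the usual closed-form inversion.)
δ = d·√n ⇒ n = (δ/d)² = (3.290 / 0.98)² = 11.27.
Rounding up, n = 12.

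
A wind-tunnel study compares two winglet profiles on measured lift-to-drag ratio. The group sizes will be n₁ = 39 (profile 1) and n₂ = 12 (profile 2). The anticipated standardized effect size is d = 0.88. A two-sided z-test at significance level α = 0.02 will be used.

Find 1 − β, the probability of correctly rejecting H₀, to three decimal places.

Noncentrality parameter: δ = d / √(1/n₁ + 1/n₂) = 0.88 / √(1/39 + 1/12) = 2.6658
Critical value for a two-sided test at α = 0.02: z_{α/2} = 2.326.
Power = Φ(δ − 2.326) + Φ(−δ − 2.326) = Φ(0.339) + Φ(-4.992) = 0.6328 + 0.0000 = 0.6328.

Power ≈ 0.633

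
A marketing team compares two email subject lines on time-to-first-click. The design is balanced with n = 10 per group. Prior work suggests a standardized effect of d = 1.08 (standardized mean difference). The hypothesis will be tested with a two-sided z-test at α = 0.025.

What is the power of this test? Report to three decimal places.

Noncentrality parameter: δ = d·√(n/2) = 1.08 × √(10/2) = 2.4150
Critical value for a two-sided test at α = 0.025: z_{α/2} = 2.241.
Power = Φ(δ − 2.241) + Φ(−δ − 2.241) = Φ(0.174) + Φ(-4.656) = 0.5689 + 0.0000 = 0.5689.

Power ≈ 0.569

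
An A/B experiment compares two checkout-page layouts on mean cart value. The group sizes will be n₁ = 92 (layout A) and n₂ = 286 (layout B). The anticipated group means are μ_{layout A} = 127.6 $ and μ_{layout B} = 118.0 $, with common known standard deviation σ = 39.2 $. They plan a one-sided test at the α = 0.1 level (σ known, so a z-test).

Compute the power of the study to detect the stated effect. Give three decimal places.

Standardized effect: d = |μ_{layout A} − μ_{layout B}| / σ = |127.6 − 118.0| / 39.2 = 0.2449
Noncentrality parameter: δ = d / √(1/n₁ + 1/n₂) = 0.2449 / √(1/92 + 1/286) = 2.0432
Critical value for a one-sided test at α = 0.1: z_α = 1.282.
Power = P(Z > 1.282 − δ) = Φ(0.762) = 0.7769.

Power ≈ 0.777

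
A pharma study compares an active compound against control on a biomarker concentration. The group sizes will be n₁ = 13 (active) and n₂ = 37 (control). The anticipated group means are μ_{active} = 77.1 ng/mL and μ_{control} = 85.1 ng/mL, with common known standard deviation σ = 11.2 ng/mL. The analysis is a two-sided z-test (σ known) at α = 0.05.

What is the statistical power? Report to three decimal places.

Standardized effect: d = |μ_{active} − μ_{control}| / σ = |77.1 − 85.1| / 11.2 = 0.7143
Noncentrality parameter: δ = d / √(1/n₁ + 1/n₂) = 0.7143 / √(1/13 + 1/37) = 2.2154
Critical value for a two-sided test at α = 0.05: z_{α/2} = 1.960.
Power = Φ(δ − 1.960) + Φ(−δ − 1.960) = Φ(0.255) + Φ(-4.175) = 0.6008 + 0.0000 = 0.6008.

Power ≈ 0.601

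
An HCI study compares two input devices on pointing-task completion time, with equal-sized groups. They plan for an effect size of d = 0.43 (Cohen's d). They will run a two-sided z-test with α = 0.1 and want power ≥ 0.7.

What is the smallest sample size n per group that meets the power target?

Set Φ(δ − 1.645) = 0.7; then δ − 1.645 = Φ⁻¹(0.7) = 0.524, giving δ = 2.169.
(Ignoring the negligible lower-tail rejection probability gives the usual closed-form inversion.)
δ = d·√(n/2) ⇒ n = 2(δ/d)² = 2 × (2.169 / 0.43)² = 50.90.
Rounding up, n = 51 per group.

n = 51 per group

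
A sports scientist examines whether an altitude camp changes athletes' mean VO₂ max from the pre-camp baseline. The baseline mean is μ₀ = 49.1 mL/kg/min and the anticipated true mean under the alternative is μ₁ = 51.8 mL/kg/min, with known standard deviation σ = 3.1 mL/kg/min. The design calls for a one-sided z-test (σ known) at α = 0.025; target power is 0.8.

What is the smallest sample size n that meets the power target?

n = 11

Standardized effect: d = |μ₁ − μ₀| / σ = |51.8 − 49.1| / 3.1 = 0.8710
For power 0.8 need Φ(δ − z_{0.025}) = 0.8, so δ = z_{0.025} + z_{0.20} = 1.960 + 0.842 = 2.802.
δ = d·√n ⇒ n = (δ/d)² = (2.802 / 0.8710)² = 10.35.
Rounding up, n = 11.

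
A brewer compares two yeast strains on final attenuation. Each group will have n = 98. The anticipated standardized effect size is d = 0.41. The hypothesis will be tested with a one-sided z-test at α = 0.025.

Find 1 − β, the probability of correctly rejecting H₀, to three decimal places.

Power ≈ 0.819

Noncentrality parameter: δ = d·√(n/2) = 0.41 × √(98/2) = 2.8700
One-sided α = 0.025 → critical value z_{0.025} = 1.960.
Power = P(Z > 1.960 − δ) = Φ(0.910) = 0.8186.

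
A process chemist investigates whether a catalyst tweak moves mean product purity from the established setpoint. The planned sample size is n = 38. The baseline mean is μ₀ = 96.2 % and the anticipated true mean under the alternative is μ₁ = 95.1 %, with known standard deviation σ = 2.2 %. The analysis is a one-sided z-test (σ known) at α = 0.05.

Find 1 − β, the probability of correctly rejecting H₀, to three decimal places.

Standardized effect: d = |μ₁ − μ₀| / σ = |95.1 − 96.2| / 2.2 = 0.5000
Noncentrality parameter: δ = d·√n = 0.5000 × √38 = 3.0822
Critical value for a one-sided test at α = 0.05: z_α = 1.645.
Power = Φ(δ − 1.645) = Φ(1.437) = 0.9247.

Power ≈ 0.925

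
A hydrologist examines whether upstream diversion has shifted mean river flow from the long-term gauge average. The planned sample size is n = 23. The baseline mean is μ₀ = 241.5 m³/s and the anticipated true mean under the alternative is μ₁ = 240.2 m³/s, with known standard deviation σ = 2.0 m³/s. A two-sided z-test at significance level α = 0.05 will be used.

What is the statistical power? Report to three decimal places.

Standardized effect: d = |μ₁ − μ₀| / σ = |240.2 − 241.5| / 2.0 = 0.6500
Noncentrality parameter: λ = d·√n = 0.6500 × √23 = 3.1173
Critical value for a two-sided test at α = 0.05: z_{α/2} = 1.960.
Power = Φ(λ − 1.960) + Φ(−λ − 1.960) = Φ(1.157) + Φ(-5.077) = 0.8764 + 0.0000 = 0.8764.

Power ≈ 0.876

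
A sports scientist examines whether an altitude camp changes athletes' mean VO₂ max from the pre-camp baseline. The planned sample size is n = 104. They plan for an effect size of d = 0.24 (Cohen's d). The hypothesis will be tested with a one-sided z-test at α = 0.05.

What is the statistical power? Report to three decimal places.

Noncentrality parameter: δ = d·√n = 0.24 × √104 = 2.4475
Critical value for a one-sided test at α = 0.05: z_α = 1.645.
Power = Φ(δ − 1.645) = Φ(0.803) = 0.7889.

Power ≈ 0.789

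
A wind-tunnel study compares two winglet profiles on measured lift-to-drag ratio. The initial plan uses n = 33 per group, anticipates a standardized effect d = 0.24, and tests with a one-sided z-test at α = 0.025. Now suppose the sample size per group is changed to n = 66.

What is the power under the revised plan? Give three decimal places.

With n = 66 per group: δ = d·√(n/2) = 0.24 × √(66/2) = 1.3787. Critical value z_{0.025} = 1.960.
Revised power = P(Z > 1.960 − δ) = Φ(-0.581) = 0.2805.

Power ≈ 0.281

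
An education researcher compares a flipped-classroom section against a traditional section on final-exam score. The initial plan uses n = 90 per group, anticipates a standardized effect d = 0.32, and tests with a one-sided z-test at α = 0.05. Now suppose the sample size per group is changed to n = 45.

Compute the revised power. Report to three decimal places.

Power ≈ 0.449

With n = 45 per group: δ = d·√(n/2) = 0.32 × √(45/2) = 1.5179. Critical value z_{0.05} = 1.645.
Revised power = Φ(δ − 1.645) = Φ(-0.127) = 0.4495.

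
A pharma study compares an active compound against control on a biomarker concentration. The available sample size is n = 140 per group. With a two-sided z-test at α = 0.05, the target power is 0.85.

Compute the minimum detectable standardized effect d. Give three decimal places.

d ≈ 0.358

Need Φ(δ − 1.960) = 0.85, so δ = 1.960 + 1.036 = 2.996.
(The second rejection-region term Φ(−δ − z_{α/2}) is negligible and dropped.)
δ = d·√(n/2) ⇒ d = δ/√(n/2) = 2.996/√(140/2) = 0.3581.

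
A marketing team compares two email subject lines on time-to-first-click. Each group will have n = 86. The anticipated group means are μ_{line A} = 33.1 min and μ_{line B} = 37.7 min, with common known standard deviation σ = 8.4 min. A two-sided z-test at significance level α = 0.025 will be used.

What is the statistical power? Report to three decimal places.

Standardized effect: d = |μ_{line A} − μ_{line B}| / σ = |33.1 − 37.7| / 8.4 = 0.5476
Noncentrality parameter: δ = d·√(n/2) = 0.5476 × √(86/2) = 3.5910
Critical value for a two-sided test at α = 0.025: z_{α/2} = 2.241.
Power = Φ(δ − 2.241) + Φ(−δ − 2.241) = Φ(1.350) + Φ(-5.832) = 0.9114 + 0.0000 = 0.9114.

Power ≈ 0.911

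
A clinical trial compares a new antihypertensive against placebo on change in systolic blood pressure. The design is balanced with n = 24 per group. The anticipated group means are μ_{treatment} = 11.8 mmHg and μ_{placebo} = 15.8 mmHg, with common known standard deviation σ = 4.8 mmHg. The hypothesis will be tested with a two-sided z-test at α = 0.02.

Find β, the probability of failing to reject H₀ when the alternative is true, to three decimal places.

Standardized effect: d = |μ_{treatment} − μ_{placebo}| / σ = |11.8 − 15.8| / 4.8 = 0.8333
Noncentrality parameter: δ = d·√(n/2) = 0.8333 × √(24/2) = 2.8868
Critical value for a two-sided test at α = 0.02: z_{α/2} = 2.326.
Power = Φ(δ − 2.326) + Φ(−δ − 2.326) = Φ(0.560) + Φ(-5.213) = 0.7124 + 0.0000 = 0.7124.
Type II error: β = 1 − power = 1 − 0.7124 = 0.2876.

β ≈ 0.288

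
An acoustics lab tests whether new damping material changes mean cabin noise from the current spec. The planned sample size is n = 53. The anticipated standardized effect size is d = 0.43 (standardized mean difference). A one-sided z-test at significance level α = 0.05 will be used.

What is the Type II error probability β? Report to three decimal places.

β ≈ 0.069

Noncentrality parameter: δ = d·√n = 0.43 × √53 = 3.1304
Critical value for a one-sided test at α = 0.05: z_α = 1.645.
Power = Φ(δ − 1.645) = Φ(1.486) = 0.9313.
Type II error: β = 1 − power = 1 − 0.9313 = 0.0687.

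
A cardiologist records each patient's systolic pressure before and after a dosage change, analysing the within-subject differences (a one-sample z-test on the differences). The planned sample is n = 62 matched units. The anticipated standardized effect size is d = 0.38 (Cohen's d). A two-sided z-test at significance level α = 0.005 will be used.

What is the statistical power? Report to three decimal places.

Power ≈ 0.573

Noncentrality parameter: δ = d·√n = 0.38 × √62 = 2.9921
Two-sided α = 0.005 → critical value z_{0.0025} = 2.807.
Power = Φ(δ − 2.807) + Φ(−δ − 2.807) = Φ(0.185) + Φ(-5.799) = 0.5734 + 0.0000 = 0.5734.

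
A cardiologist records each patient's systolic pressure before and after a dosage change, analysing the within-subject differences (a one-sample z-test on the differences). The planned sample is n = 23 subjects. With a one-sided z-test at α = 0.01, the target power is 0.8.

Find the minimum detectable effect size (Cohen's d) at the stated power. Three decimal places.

Need Φ(δ − 2.326) = 0.8, so δ = 2.326 + 0.842 = 3.168.
δ = d·√n ⇒ d = δ/√n = 3.168/√23 = 0.6606.

d ≈ 0.661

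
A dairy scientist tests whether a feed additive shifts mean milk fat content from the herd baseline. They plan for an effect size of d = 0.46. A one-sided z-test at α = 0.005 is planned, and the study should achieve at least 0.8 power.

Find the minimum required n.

n = 56

Set Φ(δ − 2.576) = 0.8; then δ − 2.576 = Φ⁻¹(0.8) = 0.842, giving δ = 3.417.
δ = d·√n ⇒ n = (δ/d)² = (3.417 / 0.46)² = 55.19.
Rounding up, n = 56.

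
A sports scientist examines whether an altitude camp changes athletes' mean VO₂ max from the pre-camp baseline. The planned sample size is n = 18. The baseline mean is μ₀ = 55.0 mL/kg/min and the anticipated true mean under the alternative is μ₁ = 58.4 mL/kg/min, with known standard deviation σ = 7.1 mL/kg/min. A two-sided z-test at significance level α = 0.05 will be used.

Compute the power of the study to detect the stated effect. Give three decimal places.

Power ≈ 0.529

Standardized effect: d = |μ₁ − μ₀| / σ = |58.4 − 55.0| / 7.1 = 0.4789
Noncentrality parameter: δ = d·√n = 0.4789 × √18 = 2.0317
Two-sided α = 0.05 → critical value z_{0.025} = 1.960.
Power = Φ(δ − 1.960) + Φ(−δ − 1.960) = Φ(0.072) + Φ(-3.992) = 0.5286 + 0.0000 = 0.5286.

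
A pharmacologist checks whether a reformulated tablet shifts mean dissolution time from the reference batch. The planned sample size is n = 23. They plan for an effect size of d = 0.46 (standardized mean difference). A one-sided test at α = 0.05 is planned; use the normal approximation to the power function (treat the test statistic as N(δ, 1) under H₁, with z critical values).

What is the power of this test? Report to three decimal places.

Power ≈ 0.713

Noncentrality parameter: δ = d·√n = 0.46 × √23 = 2.2061
One-sided α = 0.05 → critical value z_{0.05} = 1.645.
Power = Φ(δ − 1.645) = Φ(0.561) = 0.7127.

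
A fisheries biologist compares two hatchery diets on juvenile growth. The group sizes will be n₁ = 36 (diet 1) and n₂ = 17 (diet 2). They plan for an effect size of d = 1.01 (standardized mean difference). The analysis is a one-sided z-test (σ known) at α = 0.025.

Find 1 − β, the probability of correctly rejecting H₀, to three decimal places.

Power ≈ 0.930

Noncentrality parameter: δ = d / √(1/n₁ + 1/n₂) = 1.01 / √(1/36 + 1/17) = 3.4321
One-sided α = 0.025 → critical value z_{0.025} = 1.960.
Power = P(Z > 1.960 − δ) = Φ(1.472) = 0.9295.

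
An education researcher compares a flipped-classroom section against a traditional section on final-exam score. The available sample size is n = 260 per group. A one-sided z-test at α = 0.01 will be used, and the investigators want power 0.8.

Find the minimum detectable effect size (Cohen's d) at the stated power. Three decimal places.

Need Φ(δ − 2.326) = 0.8, so δ = 2.326 + 0.842 = 3.168.
δ = d·√(n/2) ⇒ d = δ/√(n/2) = 3.168/√(260/2) = 0.2778.

d ≈ 0.278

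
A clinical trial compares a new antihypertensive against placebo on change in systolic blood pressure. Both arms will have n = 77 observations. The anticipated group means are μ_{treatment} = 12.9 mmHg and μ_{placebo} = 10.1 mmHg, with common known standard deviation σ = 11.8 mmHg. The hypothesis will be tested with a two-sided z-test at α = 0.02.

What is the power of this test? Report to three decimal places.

Power ≈ 0.197

Standardized effect: d = |μ_{treatment} − μ_{placebo}| / σ = |12.9 − 10.1| / 11.8 = 0.2373
Noncentrality parameter: δ = d·√(n/2) = 0.2373 × √(77/2) = 1.4723
Two-sided α = 0.02 → critical value z_{0.01} = 2.326.
Power = Φ(δ − 2.326) + Φ(−δ − 2.326) = Φ(-0.854) + Φ(-3.799) = 0.1965 + 0.0001 = 0.1966.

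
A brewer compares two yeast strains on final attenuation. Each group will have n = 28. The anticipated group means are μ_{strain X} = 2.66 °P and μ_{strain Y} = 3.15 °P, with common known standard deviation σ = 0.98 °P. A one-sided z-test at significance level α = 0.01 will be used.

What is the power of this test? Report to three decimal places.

Standardized effect: d = |μ_{strain X} − μ_{strain Y}| / σ = |2.66 − 3.15| / 0.98 = 0.5000
Noncentrality parameter: δ = d·√(n/2) = 0.5000 × √(28/2) = 1.8708
Critical value for a one-sided test at α = 0.01: z_α = 2.326.
Power = P(Z > 2.326 − δ) = Φ(-0.456) = 0.3244.

Power ≈ 0.324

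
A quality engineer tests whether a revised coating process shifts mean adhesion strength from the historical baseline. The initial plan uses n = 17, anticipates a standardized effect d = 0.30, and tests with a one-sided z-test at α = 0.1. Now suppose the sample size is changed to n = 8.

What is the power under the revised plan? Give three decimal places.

Power ≈ 0.332

With n = 8: δ = d·√n = 0.30 × √8 = 0.8485. Critical value z_{0.1} = 1.282.
Revised power = P(Z > 1.282 − δ) = Φ(-0.433) = 0.3325.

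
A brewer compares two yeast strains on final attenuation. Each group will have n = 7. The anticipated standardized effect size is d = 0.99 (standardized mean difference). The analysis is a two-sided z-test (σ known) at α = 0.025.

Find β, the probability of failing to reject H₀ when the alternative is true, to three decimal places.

Noncentrality parameter: λ = d·√(n/2) = 0.99 × √(7/2) = 1.8521
Critical value for a two-sided test at α = 0.025: z_{α/2} = 2.241.
Power = Φ(λ − 2.241) + Φ(−λ − 2.241) = Φ(-0.389) + Φ(-4.094) = 0.3485 + 0.0000 = 0.3486.
Type II error: β = 1 − power = 1 − 0.3486 = 0.6514.

β ≈ 0.651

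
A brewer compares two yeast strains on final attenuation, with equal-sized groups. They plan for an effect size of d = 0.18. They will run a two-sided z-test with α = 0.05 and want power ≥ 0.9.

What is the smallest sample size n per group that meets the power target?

n = 649 per group

For power 0.9 need Φ(δ − z_{0.025}) = 0.9, so δ = z_{0.025} + z_{0.10} = 1.960 + 1.282 = 3.242.
(For δ > 0 the lower-tail rejection region contributes negligibly to power, so the one-term inversion is standard.)
δ = d·√(n/2) ⇒ n = 2(δ/d)² = 2 × (3.242 / 0.18)² = 648.61.
Round up to the next whole unit.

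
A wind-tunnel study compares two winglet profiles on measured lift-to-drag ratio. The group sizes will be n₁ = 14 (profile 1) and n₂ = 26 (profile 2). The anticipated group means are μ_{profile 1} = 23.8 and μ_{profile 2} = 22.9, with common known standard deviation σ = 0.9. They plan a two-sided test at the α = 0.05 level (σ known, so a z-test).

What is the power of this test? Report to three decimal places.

Standardized effect: d = |μ_{profile 1} − μ_{profile 2}| / σ = |23.8 − 22.9| / 0.9 = 1.0000
Noncentrality parameter: δ = d / √(1/n₁ + 1/n₂) = 1.0000 / √(1/14 + 1/26) = 3.0166
Critical value for a two-sided test at α = 0.05: z_{α/2} = 1.960.
Power = Φ(δ − 1.960) + Φ(−δ − 1.960) = Φ(1.057) + Φ(-4.977) = 0.8547 + 0.0000 = 0.8547.

Power ≈ 0.855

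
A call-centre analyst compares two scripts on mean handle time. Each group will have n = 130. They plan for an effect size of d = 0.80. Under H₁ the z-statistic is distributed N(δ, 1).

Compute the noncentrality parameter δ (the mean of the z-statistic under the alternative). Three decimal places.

δ = d·√(n/2) = 0.80 × √(130/2) = 6.4498

δ ≈ 6.450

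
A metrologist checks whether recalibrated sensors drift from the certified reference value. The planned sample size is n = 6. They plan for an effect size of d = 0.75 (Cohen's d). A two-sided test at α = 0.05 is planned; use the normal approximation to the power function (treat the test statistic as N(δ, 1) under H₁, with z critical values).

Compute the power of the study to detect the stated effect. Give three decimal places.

Noncentrality parameter: δ = d·√n = 0.75 × √6 = 1.8371
Two-sided α = 0.05 → critical value z_{0.025} = 1.960.
Power = Φ(δ − 1.960) + Φ(−δ − 1.960) = Φ(-0.123) + Φ(-3.797) = 0.4511 + 0.0001 = 0.4512.

Power ≈ 0.451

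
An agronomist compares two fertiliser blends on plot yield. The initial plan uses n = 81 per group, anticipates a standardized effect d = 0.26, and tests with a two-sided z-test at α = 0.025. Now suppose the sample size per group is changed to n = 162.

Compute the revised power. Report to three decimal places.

Power ≈ 0.539

With n = 162 per group: δ = d·√(n/2) = 0.26 × √(162/2) = 2.3400. Critical value z_{0.0125} = 2.241.
Revised power = Φ(δ − 2.241) + Φ(−δ − 2.241) = Φ(0.099) + Φ(-4.581) = 0.5393 + 0.0000 = 0.5393.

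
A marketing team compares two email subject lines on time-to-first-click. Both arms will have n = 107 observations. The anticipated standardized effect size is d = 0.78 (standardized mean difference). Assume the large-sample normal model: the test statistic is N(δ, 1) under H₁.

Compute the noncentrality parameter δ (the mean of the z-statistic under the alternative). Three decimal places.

The noncentrality parameter scales effect size by the design's sample-size factor: δ = d·√(n/2) = 0.78 × √(107/2) = 5.7052

δ ≈ 5.705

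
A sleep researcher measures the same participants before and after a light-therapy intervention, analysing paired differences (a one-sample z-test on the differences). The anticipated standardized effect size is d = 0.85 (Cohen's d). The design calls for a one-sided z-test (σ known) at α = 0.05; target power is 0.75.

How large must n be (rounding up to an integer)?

For power 0.75 need Φ(δ − z_{0.05}) = 0.75, so δ = z_{0.05} + z_{0.25} = 1.645 + 0.674 = 2.319.
δ = d·√n ⇒ n = (δ/d)² = (2.319 / 0.85)² = 7.45.
Rounding up, n = 8.

n = 8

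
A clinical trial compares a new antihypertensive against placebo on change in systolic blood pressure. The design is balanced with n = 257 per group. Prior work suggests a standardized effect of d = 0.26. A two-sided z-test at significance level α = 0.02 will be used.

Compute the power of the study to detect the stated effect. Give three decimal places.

Power ≈ 0.733

Noncentrality parameter: δ = d·√(n/2) = 0.26 × √(257/2) = 2.9473
Two-sided α = 0.02 → critical value z_{0.01} = 2.326.
Power = Φ(δ − 2.326) + Φ(−δ − 2.326) = Φ(0.621) + Φ(-5.274) = 0.7327 + 0.0000 = 0.7327.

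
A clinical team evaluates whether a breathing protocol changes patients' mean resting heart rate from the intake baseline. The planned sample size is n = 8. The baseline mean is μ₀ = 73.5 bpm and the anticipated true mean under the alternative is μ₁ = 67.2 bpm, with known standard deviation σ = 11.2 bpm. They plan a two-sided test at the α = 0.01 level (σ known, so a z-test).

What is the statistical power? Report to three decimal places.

Power ≈ 0.162

Standardized effect: d = |μ₁ − μ₀| / σ = |67.2 − 73.5| / 11.2 = 0.5625
Noncentrality parameter: δ = d·√n = 0.5625 × √8 = 1.5910
Two-sided α = 0.01 → critical value z_{0.005} = 2.576.
Power = Φ(δ − 2.576) + Φ(−δ − 2.576) = Φ(-0.985) + Φ(-4.167) = 0.1624 + 0.0000 = 0.1624.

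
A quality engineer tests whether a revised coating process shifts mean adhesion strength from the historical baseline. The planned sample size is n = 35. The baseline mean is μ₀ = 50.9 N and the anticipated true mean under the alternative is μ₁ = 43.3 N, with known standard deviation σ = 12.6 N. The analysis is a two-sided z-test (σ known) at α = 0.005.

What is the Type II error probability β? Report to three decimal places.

β ≈ 0.223

Standardized effect: d = |μ₁ − μ₀| / σ = |43.3 − 50.9| / 12.6 = 0.6032
Noncentrality parameter: δ = d·√n = 0.6032 × √35 = 3.5684
Two-sided α = 0.005 → critical value z_{0.0025} = 2.807.
Power = Φ(δ − 2.807) + Φ(−δ − 2.807) = Φ(0.761) + Φ(-6.375) = 0.7768 + 0.0000 = 0.7768.
Type II error: β = 1 − power = 1 − 0.7768 = 0.2232.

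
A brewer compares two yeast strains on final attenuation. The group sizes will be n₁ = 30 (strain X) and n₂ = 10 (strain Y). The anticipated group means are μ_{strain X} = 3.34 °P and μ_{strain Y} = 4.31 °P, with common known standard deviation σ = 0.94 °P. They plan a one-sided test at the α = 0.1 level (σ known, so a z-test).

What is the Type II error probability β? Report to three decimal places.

Standardized effect: d = |μ_{strain X} − μ_{strain Y}| / σ = |3.34 − 4.31| / 0.94 = 1.0319
Noncentrality parameter: δ = d / √(1/n₁ + 1/n₂) = 1.0319 / √(1/30 + 1/10) = 2.8260
Critical value for a one-sided test at α = 0.1: z_α = 1.282.
Power = P(Z > 1.282 − δ) = Φ(1.544) = 0.9388.
Type II error: β = 1 − power = 1 − 0.9388 = 0.0612.

β ≈ 0.061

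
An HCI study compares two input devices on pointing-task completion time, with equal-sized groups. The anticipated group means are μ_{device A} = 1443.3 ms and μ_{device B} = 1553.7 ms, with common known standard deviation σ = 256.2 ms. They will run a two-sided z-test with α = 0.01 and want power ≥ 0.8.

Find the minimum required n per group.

n = 126 per group

Standardized effect: d = |μ_{device A} − μ_{device B}| / σ = |1443.3 − 1553.7| / 256.2 = 0.4309
For power 0.8 need Φ(δ − z_{0.005}) = 0.8, so δ = z_{0.005} + z_{0.20} = 2.576 + 0.842 = 3.417.
(Ignoring the negligible lower-tail rejection probability gives the usual closed-form inversion.)
δ = d·√(n/2) ⇒ n = 2(δ/d)² = 2 × (3.417 / 0.4309)² = 125.79.
Round up to the next whole unit.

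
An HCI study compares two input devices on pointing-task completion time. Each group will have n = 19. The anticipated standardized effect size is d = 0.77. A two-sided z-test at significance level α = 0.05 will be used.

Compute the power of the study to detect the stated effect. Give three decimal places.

Power ≈ 0.660

Noncentrality parameter: δ = d·√(n/2) = 0.77 × √(19/2) = 2.3733
Critical value for a two-sided test at α = 0.05: z_{α/2} = 1.960.
Power = Φ(δ − 1.960) + Φ(−δ − 1.960) = Φ(0.413) + Φ(-4.333) = 0.6603 + 0.0000 = 0.6603.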